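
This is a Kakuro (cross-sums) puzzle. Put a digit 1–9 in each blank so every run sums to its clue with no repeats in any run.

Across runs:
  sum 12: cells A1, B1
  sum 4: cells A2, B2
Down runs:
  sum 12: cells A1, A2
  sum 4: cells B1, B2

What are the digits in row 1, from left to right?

4 in 2 cells must be {1,3}.
The 12 across and the 4 down share only 3, so B1 = 3.
The 4 across and the 12 down share only 3, so A2 = 3.
B2 = 4 − 3 = 1 completes the 4 across.
A1 = 12 − 3 = 9 completes the 12 across.

9 3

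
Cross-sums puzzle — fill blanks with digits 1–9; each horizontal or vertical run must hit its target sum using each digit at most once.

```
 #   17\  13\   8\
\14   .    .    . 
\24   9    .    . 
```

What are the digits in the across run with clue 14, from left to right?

24 in 3 cells must be {7,8,9}; 17 in 2 cells must be {8,9}.
R1C1 = 17 − 9 = 8 completes the 17 down.
Given what's placed, R2C3 must be 7 to fit the 24 across and 8 down.
R1C3 = 8 − 7 = 1 completes the 8 down.
R2C2 = 24 − 16 = 8 completes the 24 across.
R1C2 = 14 − 9 = 5 completes the 14 across.

8, 5, 1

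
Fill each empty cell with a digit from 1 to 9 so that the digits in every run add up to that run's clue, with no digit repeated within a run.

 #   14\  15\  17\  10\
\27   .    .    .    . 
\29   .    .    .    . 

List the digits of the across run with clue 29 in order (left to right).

5, 8, 9, 7

29 in 4 cells must be {5,7,8,9}; 17 in 2 cells must be {8,9}.
Nothing is forced directly, so branch on R2C4, whose candidates are 7 or 8 or 9. If R2C4 = 8: then R1C4 would have to be in {3,4,5,6,7,8,9} for the 27 across but in {2} for the 10 down — contradiction. If R2C4 = 9: then R1C4 would have to be in {3,4,5,6,7,8,9} for the 27 across but in {1} for the 10 down — contradiction. So R2C4 = 7.
R1C4 = 10 − 7 = 3 completes the 10 down.
Nothing is forced directly, so branch on R2C2, whose candidates are 8 or 9. If R2C2 = 9: then R1C2 would have to be in {7,8,9} for the 27 across but in {6} for the 15 down — contradiction. So R2C2 = 8.
R1C2 = 15 − 8 = 7 completes the 15 down.
R2C3 = 9: the only remaining digit allowed by both the 29 across and the 17 down.
R1C3 = 17 − 9 = 8 completes the 17 down.
R2C1 = 29 − 24 = 5 completes the 29 across.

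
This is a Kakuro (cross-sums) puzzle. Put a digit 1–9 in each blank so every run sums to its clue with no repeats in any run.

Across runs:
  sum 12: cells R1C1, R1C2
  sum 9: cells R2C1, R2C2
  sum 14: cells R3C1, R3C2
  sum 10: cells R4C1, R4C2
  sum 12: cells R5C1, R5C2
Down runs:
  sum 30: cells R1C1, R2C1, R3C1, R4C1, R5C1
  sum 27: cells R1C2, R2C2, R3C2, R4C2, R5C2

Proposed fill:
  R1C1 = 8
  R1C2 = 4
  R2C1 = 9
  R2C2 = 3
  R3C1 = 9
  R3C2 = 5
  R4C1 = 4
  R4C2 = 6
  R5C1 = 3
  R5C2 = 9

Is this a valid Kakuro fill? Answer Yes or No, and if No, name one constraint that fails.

No — the down run R1C1–R5C1 sums to 33, not 30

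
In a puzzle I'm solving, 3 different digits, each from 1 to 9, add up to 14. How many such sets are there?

3 distinct digits from 1–9 sum between 6 and 24.

8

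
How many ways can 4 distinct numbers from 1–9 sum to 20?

4 distinct digits from 1–9 sum between 10 and 30.

12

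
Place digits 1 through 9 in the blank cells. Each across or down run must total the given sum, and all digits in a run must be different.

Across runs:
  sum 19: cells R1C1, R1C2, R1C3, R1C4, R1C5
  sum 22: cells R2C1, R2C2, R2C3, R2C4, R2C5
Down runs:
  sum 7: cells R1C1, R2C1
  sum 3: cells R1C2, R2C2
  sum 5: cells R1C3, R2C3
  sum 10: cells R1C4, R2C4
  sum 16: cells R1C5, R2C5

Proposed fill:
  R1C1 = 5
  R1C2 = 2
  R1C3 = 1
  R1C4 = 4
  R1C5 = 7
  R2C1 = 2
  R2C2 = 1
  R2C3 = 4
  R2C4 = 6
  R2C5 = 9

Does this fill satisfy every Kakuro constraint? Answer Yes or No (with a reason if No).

Across: 5+2+1+4+7=19; 2+1+4+6+9=22. Down: 5+2=7; 2+1=3; 1+4=5; 4+6=10; 7+9=16. No digit repeats within any run.

Yes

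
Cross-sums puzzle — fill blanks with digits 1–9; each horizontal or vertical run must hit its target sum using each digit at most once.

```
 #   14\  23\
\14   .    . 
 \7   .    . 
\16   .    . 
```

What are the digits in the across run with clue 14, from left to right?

16 in 2 cells must be {7,9}; 23 in 3 cells must be {6,8,9}.
The 7 across and the 23 down share only 6, so R2C2 = 6.
Given what's placed, R3C2 must be 9 to fit the 16 across and 23 down.
R1C2 = 23 − 15 = 8 completes the 23 down.
R2C1 = 7 − 6 = 1 completes the 7 across.
R3C1 = 16 − 9 = 7 completes the 16 across.
R1C1 = 14 − 8 = 6 completes the 14 across.

6 8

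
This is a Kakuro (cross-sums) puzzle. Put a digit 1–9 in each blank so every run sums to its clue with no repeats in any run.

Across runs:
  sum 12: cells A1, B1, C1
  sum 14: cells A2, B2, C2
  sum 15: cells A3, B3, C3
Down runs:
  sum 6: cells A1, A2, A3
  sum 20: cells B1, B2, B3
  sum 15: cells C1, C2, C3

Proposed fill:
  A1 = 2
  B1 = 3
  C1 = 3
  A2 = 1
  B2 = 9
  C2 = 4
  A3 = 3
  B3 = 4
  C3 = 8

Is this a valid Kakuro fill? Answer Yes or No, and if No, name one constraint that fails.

No — the across run A1–C1 sums to 8, not 12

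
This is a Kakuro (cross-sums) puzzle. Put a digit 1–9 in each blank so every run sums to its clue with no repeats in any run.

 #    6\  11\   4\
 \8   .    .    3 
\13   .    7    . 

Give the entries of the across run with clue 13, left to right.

4 in 2 cells must be {1,3}.
R1C2 = 11 − 7 = 4 completes the 11 down.
R2C3 = 4 − 3 = 1 completes the 4 down.
R1C1 = 8 − 7 = 1 completes the 8 across.
R2C1 = 13 − 8 = 5 completes the 13 across.

5 7 1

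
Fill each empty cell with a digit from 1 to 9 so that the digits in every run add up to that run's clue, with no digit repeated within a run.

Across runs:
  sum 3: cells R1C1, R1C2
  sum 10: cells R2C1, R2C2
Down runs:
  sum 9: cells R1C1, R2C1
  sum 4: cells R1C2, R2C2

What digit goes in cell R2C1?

3 in 2 cells must be {1,2}; 4 in 2 cells must be {1,3}.
The 3 across and the 4 down share only 1, so R1C2 = 1.
R2C2 = 4 − 1 = 3 completes the 4 down.
R1C1 = 3 − 1 = 2 completes the 3 across.
R2C1 = 10 − 3 = 7 completes the 10 across.

7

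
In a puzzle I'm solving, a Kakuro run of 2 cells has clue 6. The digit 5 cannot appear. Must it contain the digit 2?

The only way to make 6 from 2 distinct digits under that restriction is {2,4}, which contains 2.

Yes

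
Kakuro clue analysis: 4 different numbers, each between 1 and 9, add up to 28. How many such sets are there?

4 distinct digits from 1–9 sum between 10 and 30.
Enumerating: {4,7,8,9}, {5,6,8,9}.

2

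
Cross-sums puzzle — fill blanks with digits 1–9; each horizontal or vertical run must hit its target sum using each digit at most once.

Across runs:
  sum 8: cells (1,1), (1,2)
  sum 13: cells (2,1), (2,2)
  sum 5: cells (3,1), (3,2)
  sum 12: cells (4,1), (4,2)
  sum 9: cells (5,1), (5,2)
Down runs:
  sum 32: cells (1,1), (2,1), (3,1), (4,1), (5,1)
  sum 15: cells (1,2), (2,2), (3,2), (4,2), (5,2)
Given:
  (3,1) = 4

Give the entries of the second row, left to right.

8 5

15 in 5 cells must be {1,2,3,4,5}.
(3,2) = 5 − 4 = 1 completes the 5 across.
Nothing is forced directly, so branch on (5,1), whose candidates are 5 or 6 or 8. If (5,1) = 6: that forces (1,1) = 5, (1,2) = 3, after which (5,2) would have to be in {3} for the 9 across but in {2,4,5} for the 15 down — contradiction. If (5,1) = 8: then (5,2) would have to be in {1} for the 9 across but in {2,3,4,5} for the 15 down — contradiction. So (5,1) = 5.
(1,1) = 6: the only remaining digit allowed by both the 8 across and the 32 down.
(1,2) = 8 − 6 = 2 completes the 8 across.
(5,2) = 9 − 5 = 4 completes the 9 across.
(2,2) = 5: the only remaining digit allowed by both the 13 across and the 15 down.
(4,2) = 15 − 12 = 3 completes the 15 down.
(2,1) = 13 − 5 = 8 completes the 13 across.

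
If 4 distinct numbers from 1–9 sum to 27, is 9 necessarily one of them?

Yes

Every partition of 27 into 4 distinct digits includes 9: {3,7,8,9}, {4,6,8,9}, {5,6,7,9}.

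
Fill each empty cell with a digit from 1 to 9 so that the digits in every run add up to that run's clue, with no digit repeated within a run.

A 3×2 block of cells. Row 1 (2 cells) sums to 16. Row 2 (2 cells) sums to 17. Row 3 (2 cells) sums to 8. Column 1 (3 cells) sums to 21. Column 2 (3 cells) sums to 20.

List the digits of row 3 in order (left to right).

5 3

16 in 2 cells must be {7,9}; 17 in 2 cells must be {8,9}.
Nothing is forced directly, so branch on (2,1), whose candidates are 8 or 9. If (2,1) = 8: that forces (2,2) = 9, (1,2) = 7, after which (3,2) would have to be in {1,2,3,5,6,7} for the 8 across but in {4} for the 20 down — contradiction. So (2,1) = 9.
Given what's placed, (1,1) must be 7 to fit the 16 across and 21 down.
(1,2) = 16 − 7 = 9 completes the 16 across.
(2,2) = 17 − 9 = 8 completes the 17 across.
(3,1) = 21 − 16 = 5 completes the 21 down.
(3,2) = 8 − 5 = 3 completes the 8 across.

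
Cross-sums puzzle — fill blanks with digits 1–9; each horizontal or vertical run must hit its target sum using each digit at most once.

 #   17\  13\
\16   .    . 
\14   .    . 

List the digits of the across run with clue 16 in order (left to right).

9, 7

16 in 2 cells must be {7,9}; 17 in 2 cells must be {8,9}.
The 16 across and the 17 down share only 9, so R1C1 = 9.
R1C2 = 16 − 9 = 7 completes the 16 across.
R2C1 = 17 − 9 = 8 completes the 17 down.
R2C2 = 14 − 8 = 6 completes the 14 across.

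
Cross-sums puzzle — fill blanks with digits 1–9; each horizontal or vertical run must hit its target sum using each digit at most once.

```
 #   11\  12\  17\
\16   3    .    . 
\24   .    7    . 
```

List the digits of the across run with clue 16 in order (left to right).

3 5 8

24 in 3 cells must be {7,8,9}; 17 in 2 cells must be {8,9}.
R1C2 = 12 − 7 = 5 completes the 12 down.
R1C3 = 16 − 8 = 8 completes the 16 across.
R2C1 = 11 − 3 = 8 completes the 11 down.
R2C3 = 24 − 15 = 9 completes the 24 across.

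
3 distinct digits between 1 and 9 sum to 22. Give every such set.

{5,8,9}; {6,7,9}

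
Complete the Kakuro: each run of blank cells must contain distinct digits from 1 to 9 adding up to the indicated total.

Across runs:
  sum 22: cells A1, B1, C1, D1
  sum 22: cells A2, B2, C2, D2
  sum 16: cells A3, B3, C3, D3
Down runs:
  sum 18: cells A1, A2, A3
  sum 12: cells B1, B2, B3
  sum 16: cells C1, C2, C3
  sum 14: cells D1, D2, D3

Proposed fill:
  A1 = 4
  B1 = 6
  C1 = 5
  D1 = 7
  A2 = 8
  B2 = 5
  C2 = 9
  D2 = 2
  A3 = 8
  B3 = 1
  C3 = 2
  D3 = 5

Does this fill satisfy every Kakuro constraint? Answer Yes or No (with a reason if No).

No — the across run A2–D2 sums to 24, not 22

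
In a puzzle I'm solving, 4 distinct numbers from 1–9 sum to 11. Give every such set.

{1,2,3,5}

4 distinct digits from 1–9 sum between 10 and 30.
Only one set works: {1,2,3,5}.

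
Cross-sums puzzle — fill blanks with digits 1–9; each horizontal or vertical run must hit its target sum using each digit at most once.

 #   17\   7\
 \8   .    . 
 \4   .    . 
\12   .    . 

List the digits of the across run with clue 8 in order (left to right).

6 2

4 in 2 cells must be {1,3}; 7 in 3 cells must be {1,2,4}.
The 4 across and the 7 down share only 1, so R2C2 = 1.
Given what's placed, R3C2 must be 4 to fit the 12 across and 7 down.
R1C2 = 7 − 5 = 2 completes the 7 down.
R2C1 = 4 − 1 = 3 completes the 4 across.
R3C1 = 12 − 4 = 8 completes the 12 across.
R1C1 = 8 − 2 = 6 completes the 8 across.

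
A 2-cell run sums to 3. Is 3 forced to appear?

The only way to make 3 from 2 distinct digits is {1,2}, which does not contain 3.

No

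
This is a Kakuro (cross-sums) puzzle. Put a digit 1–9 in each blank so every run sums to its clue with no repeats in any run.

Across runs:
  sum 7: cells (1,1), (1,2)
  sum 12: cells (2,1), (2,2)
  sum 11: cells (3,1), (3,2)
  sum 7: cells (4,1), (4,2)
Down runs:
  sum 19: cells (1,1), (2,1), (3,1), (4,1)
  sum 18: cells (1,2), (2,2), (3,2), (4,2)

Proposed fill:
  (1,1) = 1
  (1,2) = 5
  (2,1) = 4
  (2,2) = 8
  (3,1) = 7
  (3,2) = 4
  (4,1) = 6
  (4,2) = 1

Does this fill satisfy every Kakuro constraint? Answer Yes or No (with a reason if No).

No — the across run (1,1)–(1,2) sums to 6, not 7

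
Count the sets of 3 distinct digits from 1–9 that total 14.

3 distinct digits from 1–9 sum between 6 and 24.

8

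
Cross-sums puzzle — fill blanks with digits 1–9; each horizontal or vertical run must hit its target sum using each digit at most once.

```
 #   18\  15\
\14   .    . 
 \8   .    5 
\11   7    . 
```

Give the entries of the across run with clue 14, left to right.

8 6

R2C1 = 8 − 5 = 3 completes the 8 across.
R3C2 = 11 − 7 = 4 completes the 11 across.
R1C1 = 18 − 10 = 8 completes the 18 down.
R1C2 = 14 − 8 = 6 completes the 14 across.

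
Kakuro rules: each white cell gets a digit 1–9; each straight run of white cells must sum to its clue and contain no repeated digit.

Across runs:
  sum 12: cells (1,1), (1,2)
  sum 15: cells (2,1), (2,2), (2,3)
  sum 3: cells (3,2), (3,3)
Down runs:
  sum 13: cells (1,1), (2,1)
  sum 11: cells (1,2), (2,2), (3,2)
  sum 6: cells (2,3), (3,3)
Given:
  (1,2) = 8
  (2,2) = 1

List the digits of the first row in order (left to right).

4 8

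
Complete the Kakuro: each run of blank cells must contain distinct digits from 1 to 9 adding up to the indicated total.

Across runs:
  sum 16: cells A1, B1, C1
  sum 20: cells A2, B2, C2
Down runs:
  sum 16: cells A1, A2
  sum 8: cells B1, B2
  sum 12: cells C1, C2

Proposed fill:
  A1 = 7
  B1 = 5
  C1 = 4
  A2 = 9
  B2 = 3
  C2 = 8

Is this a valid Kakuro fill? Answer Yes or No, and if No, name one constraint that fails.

Yes

Across: 7+5+4=16; 9+3+8=20. Down: 7+9=16; 5+3=8; 4+8=12. No digit repeats within any run.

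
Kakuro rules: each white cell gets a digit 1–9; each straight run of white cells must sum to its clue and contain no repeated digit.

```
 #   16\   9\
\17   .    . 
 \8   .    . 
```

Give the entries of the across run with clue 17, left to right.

9 8

17 in 2 cells must be {8,9}; 16 in 2 cells must be {7,9}.
The 17 across and the 16 down share only 9, so R1C1 = 9.
R1C2 = 17 − 9 = 8 completes the 17 across.
R2C1 = 16 − 9 = 7 completes the 16 down.
R2C2 = 8 − 7 = 1 completes the 8 across.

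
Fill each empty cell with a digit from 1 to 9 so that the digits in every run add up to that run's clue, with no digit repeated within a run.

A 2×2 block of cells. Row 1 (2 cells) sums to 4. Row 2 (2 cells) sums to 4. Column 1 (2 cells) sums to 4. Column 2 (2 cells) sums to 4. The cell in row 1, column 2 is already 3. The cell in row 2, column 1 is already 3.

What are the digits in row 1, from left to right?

4 in 2 cells must be {1,3}.
(1,1) = 4 − 3 = 1 completes the 4 across.
(2,2) = 4 − 3 = 1 completes the 4 across.

1 3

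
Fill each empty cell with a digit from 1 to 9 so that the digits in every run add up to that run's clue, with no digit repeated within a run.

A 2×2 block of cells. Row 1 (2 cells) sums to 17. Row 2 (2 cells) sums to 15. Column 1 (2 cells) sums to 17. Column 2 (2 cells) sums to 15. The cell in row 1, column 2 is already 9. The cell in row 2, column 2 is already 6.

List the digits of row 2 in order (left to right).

9 6

17 in 2 cells must be {8,9}.
(1,1) = 17 − 9 = 8 completes the 17 across.
(2,1) = 15 − 6 = 9 completes the 15 across.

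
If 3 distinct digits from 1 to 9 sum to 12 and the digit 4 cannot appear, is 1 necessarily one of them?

Counterexample: {2,3,7} sums to 12 under that restriction without using 1.

No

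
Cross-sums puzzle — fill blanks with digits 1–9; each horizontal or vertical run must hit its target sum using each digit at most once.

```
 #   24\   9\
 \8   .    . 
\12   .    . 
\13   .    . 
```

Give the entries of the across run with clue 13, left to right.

8 5

24 in 3 cells must be {7,8,9}.
The 8 across and the 24 down share only 7, so R1C1 = 7.
R1C2 = 8 − 7 = 1 completes the 8 across.
Nothing is forced directly, so branch on R2C1, whose candidates are 8 or 9. If R2C1 = 8: then R2C2 would have to be in {4} for the 12 across but in {2,3,5,6} for the 9 down — contradiction. So R2C1 = 9.
R2C2 = 12 − 9 = 3 completes the 12 across.
R3C1 = 24 − 16 = 8 completes the 24 down.
R3C2 = 13 − 8 = 5 completes the 13 across.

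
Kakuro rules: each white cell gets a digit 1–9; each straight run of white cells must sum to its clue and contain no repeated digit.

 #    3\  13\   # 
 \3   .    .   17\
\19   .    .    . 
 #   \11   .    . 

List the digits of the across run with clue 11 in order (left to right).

3, 8

3 in 2 cells must be {1,2}; 17 in 2 cells must be {8,9}.
The 19 across and the 3 down share only 2, so R2C1 = 2.
R1C1 = 3 − 2 = 1 completes the 3 down.
R1C2 = 3 − 1 = 2 completes the 3 across.
R2C2 = 8: the only remaining digit allowed by both the 19 across and the 13 down.
R2C3 = 19 − 10 = 9 completes the 19 across.
R3C2 = 13 − 10 = 3 completes the 13 down.
R3C3 = 11 − 3 = 8 completes the 11 across.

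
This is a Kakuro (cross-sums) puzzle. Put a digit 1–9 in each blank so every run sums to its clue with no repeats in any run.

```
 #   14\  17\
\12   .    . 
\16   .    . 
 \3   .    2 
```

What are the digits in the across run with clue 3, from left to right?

1 2

16 in 2 cells must be {7,9}; 3 in 2 cells must be {1,2}.
R3C1 = 3 − 2 = 1 completes the 3 across.
No cell is forced outright now. R2C1 can only be 7 or 9 (the digits allowed by both its 16 across and its 14 down). If R2C1 = 7: then R1C1 would have to be in {3,4,5,7,8,9} for the 12 across but in {6} for the 14 down — contradiction. So R2C1 = 9.
R1C1 = 14 − 10 = 4 completes the 14 down.
R1C2 = 12 − 4 = 8 completes the 12 across.
R2C2 = 16 − 9 = 7 completes the 16 across.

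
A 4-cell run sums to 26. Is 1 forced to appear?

No

Counterexample: {2,7,8,9} sums to 26 without using 1.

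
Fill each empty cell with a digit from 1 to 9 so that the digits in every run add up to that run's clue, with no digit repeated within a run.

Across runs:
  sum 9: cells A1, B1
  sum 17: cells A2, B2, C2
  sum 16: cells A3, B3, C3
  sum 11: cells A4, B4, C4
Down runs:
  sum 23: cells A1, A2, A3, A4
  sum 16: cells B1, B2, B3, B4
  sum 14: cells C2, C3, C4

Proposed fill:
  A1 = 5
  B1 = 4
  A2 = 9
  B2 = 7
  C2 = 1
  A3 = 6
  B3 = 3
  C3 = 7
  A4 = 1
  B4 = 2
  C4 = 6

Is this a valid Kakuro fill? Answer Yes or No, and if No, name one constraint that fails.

No — the down run A1–A4 sums to 21, not 23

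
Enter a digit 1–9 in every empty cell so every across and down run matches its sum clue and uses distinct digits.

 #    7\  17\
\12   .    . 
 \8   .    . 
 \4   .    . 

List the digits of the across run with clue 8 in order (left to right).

4 in 2 cells must be {1,3}; 7 in 3 cells must be {1,2,4}.
The 12 across and the 7 down share only 4, so R1C1 = 4.
R1C2 = 12 − 4 = 8 completes the 12 across.
Given what's placed, R3C1 must be 1 to fit the 4 across and 7 down.
R3C2 = 4 − 1 = 3 completes the 4 across.
R2C1 = 7 − 5 = 2 completes the 7 down.
R2C2 = 8 − 2 = 6 completes the 8 across.

2 6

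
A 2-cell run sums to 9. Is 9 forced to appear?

No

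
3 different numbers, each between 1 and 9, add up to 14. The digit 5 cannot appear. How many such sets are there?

3 distinct digits from 1–9 sum between 6 and 24.
Dropping sets that contain 5.
Enumerating: {1,4,9}, {1,6,7}, {2,3,9}, {2,4,8}, {3,4,7}.

5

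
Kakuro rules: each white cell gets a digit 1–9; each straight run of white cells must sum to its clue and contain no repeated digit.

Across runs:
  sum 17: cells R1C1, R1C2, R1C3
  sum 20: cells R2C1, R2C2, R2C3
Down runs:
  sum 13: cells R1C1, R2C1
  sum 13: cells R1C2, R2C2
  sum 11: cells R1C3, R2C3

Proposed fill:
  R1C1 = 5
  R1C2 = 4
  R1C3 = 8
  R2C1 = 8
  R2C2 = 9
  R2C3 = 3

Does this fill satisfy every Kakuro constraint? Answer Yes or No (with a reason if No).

Yes

Across: 5+4+8=17; 8+9+3=20. Down: 5+8=13; 4+9=13; 8+3=11. No digit repeats within any run.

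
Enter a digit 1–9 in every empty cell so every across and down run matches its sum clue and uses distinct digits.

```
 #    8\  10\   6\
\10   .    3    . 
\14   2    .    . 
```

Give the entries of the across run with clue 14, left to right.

2, 7, 5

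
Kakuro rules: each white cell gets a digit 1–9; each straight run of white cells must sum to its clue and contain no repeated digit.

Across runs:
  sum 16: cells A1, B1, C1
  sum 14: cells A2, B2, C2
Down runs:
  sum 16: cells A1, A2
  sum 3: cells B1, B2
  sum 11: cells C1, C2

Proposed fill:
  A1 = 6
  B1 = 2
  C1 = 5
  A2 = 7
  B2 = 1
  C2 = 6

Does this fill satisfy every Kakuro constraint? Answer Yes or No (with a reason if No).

No — the down run A1–A2 sums to 13, not 16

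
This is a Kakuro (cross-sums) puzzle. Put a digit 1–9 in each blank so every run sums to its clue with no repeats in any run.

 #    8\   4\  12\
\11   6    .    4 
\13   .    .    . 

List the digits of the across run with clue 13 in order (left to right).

4 in 2 cells must be {1,3}.
R1C2 = 11 − 10 = 1 completes the 11 across.
R2C1 = 8 − 6 = 2 completes the 8 down.
R2C2 = 4 − 1 = 3 completes the 4 down.
R2C3 = 13 − 5 = 8 completes the 13 across.

2 3 8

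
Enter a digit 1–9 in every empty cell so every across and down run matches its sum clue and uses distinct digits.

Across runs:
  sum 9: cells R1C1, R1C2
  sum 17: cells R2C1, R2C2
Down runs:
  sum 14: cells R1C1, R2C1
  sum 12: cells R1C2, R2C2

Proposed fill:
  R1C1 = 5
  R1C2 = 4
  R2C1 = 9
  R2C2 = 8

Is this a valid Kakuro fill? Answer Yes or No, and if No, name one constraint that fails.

Across: 5+4=9; 9+8=17. Down: 5+9=14; 4+8=12. No digit repeats within any run.

Yes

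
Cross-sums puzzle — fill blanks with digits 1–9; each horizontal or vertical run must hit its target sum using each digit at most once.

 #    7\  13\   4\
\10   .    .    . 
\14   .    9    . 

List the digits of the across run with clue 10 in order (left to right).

5 4 1

4 in 2 cells must be {1,3}.
R1C2 = 13 − 9 = 4 completes the 13 down.
R1C3 = 1: the only remaining digit allowed by both the 10 across and the 4 down.
R2C3 = 4 − 1 = 3 completes the 4 down.
R1C1 = 10 − 5 = 5 completes the 10 across.
R2C1 = 14 − 12 = 2 completes the 14 across.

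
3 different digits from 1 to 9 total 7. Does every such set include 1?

The only way to make 7 from 3 distinct digits is {1,2,4}, which contains 1.

Yes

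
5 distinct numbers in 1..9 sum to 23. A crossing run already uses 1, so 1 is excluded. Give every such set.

5 distinct digits from 1–9 sum between 15 and 35.
Dropping sets that contain 1.

{2,3,4,5,9}; {2,3,4,6,8}; {2,3,5,6,7}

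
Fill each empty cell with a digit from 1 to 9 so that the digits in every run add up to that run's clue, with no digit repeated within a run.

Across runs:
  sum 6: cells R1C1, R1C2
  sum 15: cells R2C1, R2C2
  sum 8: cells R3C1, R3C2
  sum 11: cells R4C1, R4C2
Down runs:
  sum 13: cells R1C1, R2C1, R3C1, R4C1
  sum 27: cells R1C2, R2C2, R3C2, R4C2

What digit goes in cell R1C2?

Nothing is forced directly, so branch on R1C2, whose candidates are 4 or 5. If R1C2 = 4: that forces R1C1 = 2, R3C2 = 6, after which R3C1 would have to be in {2} for the 8 across but in {1,3,4,6,7} for the 13 down — contradiction. So R1C2 = 5.
R1C1 = 6 − 5 = 1 completes the 6 across.
Nothing is forced directly, so branch on R2C1, whose candidates are 6 or 7. If R2C1 = 7: then R2C2 would have to be in {8} for the 15 across but in {6,7,9} for the 27 down — contradiction. So R2C1 = 6.
R2C2 = 15 − 6 = 9 completes the 15 across.
R3C1 = 2: the only remaining digit allowed by both the 8 across and the 13 down.
R3C2 = 8 − 2 = 6 completes the 8 across.
R4C1 = 13 − 9 = 4 completes the 13 down.
R4C2 = 11 − 4 = 7 completes the 11 across.

5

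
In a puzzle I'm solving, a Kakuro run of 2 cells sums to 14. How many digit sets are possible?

2 distinct digits from 1–9 sum between 3 and 17.
Enumerating: {5,9}, {6,8}.

2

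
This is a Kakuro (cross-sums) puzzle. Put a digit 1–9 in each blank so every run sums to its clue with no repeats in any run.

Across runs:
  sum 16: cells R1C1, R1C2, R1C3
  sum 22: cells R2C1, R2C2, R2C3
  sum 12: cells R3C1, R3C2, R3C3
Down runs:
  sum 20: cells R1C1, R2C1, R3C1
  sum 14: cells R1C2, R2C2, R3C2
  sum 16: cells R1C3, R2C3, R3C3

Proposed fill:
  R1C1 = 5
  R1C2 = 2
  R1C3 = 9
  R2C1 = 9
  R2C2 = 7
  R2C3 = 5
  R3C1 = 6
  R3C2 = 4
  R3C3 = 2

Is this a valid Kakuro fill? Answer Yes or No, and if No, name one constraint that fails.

No — the across run R2C1–R2C3 sums to 21, not 22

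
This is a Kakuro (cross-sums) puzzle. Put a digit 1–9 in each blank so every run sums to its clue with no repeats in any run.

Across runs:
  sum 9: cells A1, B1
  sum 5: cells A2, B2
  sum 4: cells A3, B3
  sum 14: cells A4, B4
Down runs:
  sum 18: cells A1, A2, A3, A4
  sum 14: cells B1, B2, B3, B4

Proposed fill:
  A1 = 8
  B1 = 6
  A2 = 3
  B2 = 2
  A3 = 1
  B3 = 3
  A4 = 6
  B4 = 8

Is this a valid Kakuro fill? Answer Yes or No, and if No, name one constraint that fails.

No — the across run A1–B1 sums to 14, not 9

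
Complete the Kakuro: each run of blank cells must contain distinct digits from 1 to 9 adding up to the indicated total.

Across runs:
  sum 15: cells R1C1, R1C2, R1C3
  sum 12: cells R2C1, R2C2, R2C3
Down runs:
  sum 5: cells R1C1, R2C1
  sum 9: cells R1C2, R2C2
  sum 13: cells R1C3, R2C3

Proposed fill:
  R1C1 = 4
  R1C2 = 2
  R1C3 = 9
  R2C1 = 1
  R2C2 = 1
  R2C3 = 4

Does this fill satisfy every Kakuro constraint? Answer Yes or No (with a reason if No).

No — the down run R1C2–R2C2 sums to 3, not 9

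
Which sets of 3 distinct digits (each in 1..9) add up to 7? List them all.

{1,2,4}

3 distinct digits from 1–9 sum between 6 and 24.
Only one set works: {1,2,4}.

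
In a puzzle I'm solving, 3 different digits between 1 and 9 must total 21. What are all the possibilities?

{4,8,9}; {5,7,9}; {6,7,8}

3 distinct digits from 1–9 sum between 6 and 24.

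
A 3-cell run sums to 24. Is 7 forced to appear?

The only way to make 24 from 3 distinct digits is {7,8,9}, which contains 7.

Yes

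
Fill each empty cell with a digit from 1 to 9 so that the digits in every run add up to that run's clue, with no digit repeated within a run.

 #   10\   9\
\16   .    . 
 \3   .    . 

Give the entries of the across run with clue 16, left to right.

9, 7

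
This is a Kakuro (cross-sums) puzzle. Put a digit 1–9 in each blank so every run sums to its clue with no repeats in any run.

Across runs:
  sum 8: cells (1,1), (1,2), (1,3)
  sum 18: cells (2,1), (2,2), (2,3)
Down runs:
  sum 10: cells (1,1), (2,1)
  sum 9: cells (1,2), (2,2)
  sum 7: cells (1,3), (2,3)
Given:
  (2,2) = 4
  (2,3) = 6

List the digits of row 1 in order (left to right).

(1,2) = 9 − 4 = 5 completes the 9 down.
(1,3) = 7 − 6 = 1 completes the 7 down.
(2,1) = 18 − 10 = 8 completes the 18 across.
(1,1) = 8 − 6 = 2 completes the 8 across.

2, 5, 1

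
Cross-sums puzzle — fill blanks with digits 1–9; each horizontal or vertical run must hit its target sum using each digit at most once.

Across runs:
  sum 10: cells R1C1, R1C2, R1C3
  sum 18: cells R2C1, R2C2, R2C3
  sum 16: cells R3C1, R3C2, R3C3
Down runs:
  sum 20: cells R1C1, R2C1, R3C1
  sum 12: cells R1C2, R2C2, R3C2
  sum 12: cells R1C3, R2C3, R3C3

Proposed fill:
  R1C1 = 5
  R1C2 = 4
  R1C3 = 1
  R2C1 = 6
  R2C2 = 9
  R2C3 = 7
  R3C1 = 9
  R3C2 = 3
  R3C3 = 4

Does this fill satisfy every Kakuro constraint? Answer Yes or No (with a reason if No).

No — the across run R2C1–R2C3 sums to 22, not 18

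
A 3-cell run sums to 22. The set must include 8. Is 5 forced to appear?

The only way to make 22 from 3 distinct digits under that restriction is {5,8,9}, which contains 5.

Yes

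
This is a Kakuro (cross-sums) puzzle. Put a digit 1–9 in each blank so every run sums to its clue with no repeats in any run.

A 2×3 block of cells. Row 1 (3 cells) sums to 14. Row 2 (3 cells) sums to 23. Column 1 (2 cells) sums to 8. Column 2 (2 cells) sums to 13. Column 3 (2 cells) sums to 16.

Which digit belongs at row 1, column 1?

23 in 3 cells must be {6,8,9}; 16 in 2 cells must be {7,9}.
The 23 across and the 8 down share only 6, so (2,1) = 6.
Given what's placed, (2,3) must be 9 to fit the 23 across and 16 down.
(1,1) = 8 − 6 = 2 completes the 8 down.
(1,3) = 16 − 9 = 7 completes the 16 down.
(2,2) = 23 − 15 = 8 completes the 23 across.
(1,2) = 14 − 9 = 5 completes the 14 across.

2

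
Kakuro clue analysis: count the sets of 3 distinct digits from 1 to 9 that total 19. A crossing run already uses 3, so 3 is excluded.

4

3 distinct digits from 1–9 sum between 6 and 24.
Dropping sets that contain 3.
Enumerating: {2,8,9}, {4,6,9}, {4,7,8}, {5,6,8}.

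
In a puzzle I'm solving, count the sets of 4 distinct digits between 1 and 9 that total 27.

3

4 distinct digits from 1–9 sum between 10 and 30.
Enumerating: {3,7,8,9}, {4,6,8,9}, {5,6,7,9}.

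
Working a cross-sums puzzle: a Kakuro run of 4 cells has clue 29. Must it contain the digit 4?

The only way to make 29 from 4 distinct digits is {5,7,8,9}, which does not contain 4.

No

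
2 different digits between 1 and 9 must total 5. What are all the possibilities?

{1,4}; {2,3}

2 distinct digits from 1–9 sum between 3 and 17.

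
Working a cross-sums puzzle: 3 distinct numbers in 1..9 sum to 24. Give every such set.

3 distinct digits from 1–9 sum between 6 and 24.
Only one set works: {7,8,9}.

{7,8,9}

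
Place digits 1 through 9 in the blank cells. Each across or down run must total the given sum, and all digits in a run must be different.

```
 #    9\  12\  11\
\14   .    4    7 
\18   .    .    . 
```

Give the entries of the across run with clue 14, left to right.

3, 4, 7

R1C1 = 14 − 11 = 3 completes the 14 across.
R2C1 = 9 − 3 = 6 completes the 9 down.
R2C2 = 12 − 4 = 8 completes the 12 down.
R2C3 = 18 − 14 = 4 completes the 18 across.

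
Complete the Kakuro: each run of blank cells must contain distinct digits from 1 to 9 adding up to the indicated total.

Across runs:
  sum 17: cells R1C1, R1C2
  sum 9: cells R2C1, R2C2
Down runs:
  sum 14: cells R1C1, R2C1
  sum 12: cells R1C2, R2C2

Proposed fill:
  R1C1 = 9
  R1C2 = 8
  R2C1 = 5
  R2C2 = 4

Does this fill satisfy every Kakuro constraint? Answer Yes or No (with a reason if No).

Yes

Across: 9+8=17; 5+4=9. Down: 9+5=14; 8+4=12. No digit repeats within any run.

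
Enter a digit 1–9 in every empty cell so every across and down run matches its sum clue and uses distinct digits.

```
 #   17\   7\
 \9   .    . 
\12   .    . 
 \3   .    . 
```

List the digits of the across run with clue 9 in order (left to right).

3 in 2 cells must be {1,2}; 7 in 3 cells must be {1,2,4}.
The 12 across and the 7 down share only 4, so R2C2 = 4.
R2C1 = 12 − 4 = 8 completes the 12 across.
Given what's placed, R3C1 must be 2 to fit the 3 across and 17 down.
R3C2 = 3 − 2 = 1 completes the 3 across.
R1C1 = 17 − 10 = 7 completes the 17 down.
R1C2 = 9 − 7 = 2 completes the 9 across.

7 2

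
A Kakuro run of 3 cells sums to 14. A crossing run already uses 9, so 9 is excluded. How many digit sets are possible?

3 distinct digits from 1–9 sum between 6 and 24.
Dropping sets that contain 9.
Enumerating: {1,5,8}, {1,6,7}, {2,4,8}, {2,5,7}, {3,4,7}, {3,5,6}.

6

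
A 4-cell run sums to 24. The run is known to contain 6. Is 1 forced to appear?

Counterexample: {2,6,7,9} sums to 24 under that restriction without using 1.

No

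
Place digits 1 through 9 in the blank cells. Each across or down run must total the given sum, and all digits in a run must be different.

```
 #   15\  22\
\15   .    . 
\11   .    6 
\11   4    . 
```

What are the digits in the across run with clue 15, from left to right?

R2C1 = 11 − 6 = 5 completes the 11 across.
R3C2 = 11 − 4 = 7 completes the 11 across.
R1C1 = 15 − 9 = 6 completes the 15 down.
R1C2 = 15 − 6 = 9 completes the 15 across.

6 9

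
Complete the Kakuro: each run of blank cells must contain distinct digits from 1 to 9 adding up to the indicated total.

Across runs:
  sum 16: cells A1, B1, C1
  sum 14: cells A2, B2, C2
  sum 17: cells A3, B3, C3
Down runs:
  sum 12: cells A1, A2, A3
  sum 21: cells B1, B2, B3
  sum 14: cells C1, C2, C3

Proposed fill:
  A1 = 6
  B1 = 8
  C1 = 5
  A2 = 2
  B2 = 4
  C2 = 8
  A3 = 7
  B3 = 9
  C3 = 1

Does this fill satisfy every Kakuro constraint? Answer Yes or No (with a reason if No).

No — the down run A1–A3 sums to 15, not 12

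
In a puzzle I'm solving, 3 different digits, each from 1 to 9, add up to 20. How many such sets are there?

4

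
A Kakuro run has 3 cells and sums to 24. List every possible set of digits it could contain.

{7,8,9}

3 distinct digits from 1–9 sum between 6 and 24.
Only one set works: {7,8,9}.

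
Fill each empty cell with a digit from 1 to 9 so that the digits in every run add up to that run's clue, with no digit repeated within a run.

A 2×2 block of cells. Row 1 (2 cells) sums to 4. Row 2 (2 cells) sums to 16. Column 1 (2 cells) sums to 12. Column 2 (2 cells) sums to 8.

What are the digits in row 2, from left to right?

4 in 2 cells must be {1,3}; 16 in 2 cells must be {7,9}.
The 4 across and the 12 down share only 3, so (1,1) = 3.
(1,2) = 4 − 3 = 1 completes the 4 across.
(2,1) = 12 − 3 = 9 completes the 12 down.
(2,2) = 16 − 9 = 7 completes the 16 across.

9 7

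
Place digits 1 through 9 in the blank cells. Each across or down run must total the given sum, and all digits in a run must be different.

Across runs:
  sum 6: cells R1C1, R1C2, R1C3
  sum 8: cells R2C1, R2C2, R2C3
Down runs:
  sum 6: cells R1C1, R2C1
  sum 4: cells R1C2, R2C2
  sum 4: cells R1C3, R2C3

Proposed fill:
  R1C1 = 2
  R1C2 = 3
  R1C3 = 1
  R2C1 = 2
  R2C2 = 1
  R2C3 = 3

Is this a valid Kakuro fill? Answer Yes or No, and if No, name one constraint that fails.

No — the down run R1C1–R2C1 sums to 4, not 6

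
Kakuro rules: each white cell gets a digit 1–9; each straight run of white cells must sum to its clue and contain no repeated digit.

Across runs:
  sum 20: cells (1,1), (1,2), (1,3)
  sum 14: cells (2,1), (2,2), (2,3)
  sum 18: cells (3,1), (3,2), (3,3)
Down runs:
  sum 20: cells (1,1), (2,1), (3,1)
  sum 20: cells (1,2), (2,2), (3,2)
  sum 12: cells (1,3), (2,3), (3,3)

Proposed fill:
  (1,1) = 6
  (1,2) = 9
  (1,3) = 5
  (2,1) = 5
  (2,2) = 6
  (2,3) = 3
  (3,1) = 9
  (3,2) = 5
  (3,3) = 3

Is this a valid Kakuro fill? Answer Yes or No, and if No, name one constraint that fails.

No — the across run (3,1)–(3,3) sums to 17, not 18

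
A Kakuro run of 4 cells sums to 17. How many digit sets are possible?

4 distinct digits from 1–9 sum between 10 and 30.

9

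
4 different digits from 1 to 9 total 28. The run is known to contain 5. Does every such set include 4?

The only way to make 28 from 4 distinct digits under that restriction is {5,6,8,9}, which does not contain 4.

No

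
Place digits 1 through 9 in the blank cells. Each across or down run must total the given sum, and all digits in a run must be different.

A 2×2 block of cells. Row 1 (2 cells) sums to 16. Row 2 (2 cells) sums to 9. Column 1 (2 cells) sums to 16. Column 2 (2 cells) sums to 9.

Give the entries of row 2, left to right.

16 in 2 cells must be {7,9}.
The 16 across and the 9 down share only 7, so (1,2) = 7.
The 9 across and the 16 down share only 7, so (2,1) = 7.
(2,2) = 9 − 7 = 2 completes the 9 across.
(1,1) = 16 − 7 = 9 completes the 16 across.

7, 2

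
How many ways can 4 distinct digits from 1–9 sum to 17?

9

4 distinct digits from 1–9 sum between 10 and 30.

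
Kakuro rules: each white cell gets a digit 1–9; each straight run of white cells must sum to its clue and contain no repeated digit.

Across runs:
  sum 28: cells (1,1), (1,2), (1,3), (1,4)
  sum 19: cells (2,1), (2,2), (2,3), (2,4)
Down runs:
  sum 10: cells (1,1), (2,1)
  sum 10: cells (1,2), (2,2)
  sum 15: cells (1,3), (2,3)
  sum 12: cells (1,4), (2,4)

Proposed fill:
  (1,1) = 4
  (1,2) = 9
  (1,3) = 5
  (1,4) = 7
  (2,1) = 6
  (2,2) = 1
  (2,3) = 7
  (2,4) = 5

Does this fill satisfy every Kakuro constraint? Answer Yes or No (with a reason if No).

No — the across run (1,1)–(1,4) sums to 25, not 28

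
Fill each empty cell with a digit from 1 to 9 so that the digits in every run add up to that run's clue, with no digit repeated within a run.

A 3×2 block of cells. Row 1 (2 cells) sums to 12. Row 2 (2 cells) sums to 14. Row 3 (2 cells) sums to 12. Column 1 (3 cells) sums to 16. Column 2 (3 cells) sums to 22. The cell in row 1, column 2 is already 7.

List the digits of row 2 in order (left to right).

8, 6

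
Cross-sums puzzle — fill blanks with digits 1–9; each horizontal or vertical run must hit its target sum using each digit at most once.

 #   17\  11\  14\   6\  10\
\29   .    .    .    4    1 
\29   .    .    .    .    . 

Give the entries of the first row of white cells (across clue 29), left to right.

9 7 8 4 1

17 in 2 cells must be {8,9}.
R2C4 = 6 − 4 = 2 completes the 6 down.
R2C5 = 10 − 1 = 9 completes the 10 down.
Given what's placed, R2C1 must be 8 to fit the 29 across and 17 down.
Given what's placed, R2C3 must be 6 to fit the 29 across and 14 down.
R1C1 = 17 − 8 = 9 completes the 17 down.
R1C3 = 14 − 6 = 8 completes the 14 down.
R2C2 = 29 − 25 = 4 completes the 29 across.
R1C2 = 29 − 22 = 7 completes the 29 across.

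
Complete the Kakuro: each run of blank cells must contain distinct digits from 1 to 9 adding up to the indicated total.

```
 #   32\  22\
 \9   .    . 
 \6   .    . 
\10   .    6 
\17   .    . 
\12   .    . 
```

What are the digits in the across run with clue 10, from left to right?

17 in 2 cells must be {8,9}.
R3C1 = 10 − 6 = 4 completes the 10 across.

4 6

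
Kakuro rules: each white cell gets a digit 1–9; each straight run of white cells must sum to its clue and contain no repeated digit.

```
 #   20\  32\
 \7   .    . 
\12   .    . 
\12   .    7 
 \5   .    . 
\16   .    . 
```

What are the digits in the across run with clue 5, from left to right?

3 2

16 in 2 cells must be {7,9}.
R3C1 = 12 − 7 = 5 completes the 12 across.
R5C2 = 9: the only remaining digit allowed by both the 16 across and the 32 down.
R5C1 = 16 − 9 = 7 completes the 16 across.
Nothing is forced directly, so branch on R2C1, whose candidates are 3 or 4. If R2C1 = 3: then R2C2 would have to be in {9} for the 12 across but in {2,3,5,6,8} for the 32 down — contradiction. So R2C1 = 4.
R2C2 = 12 − 4 = 8 completes the 12 across.
No cell is forced outright now. R1C1 can only be 1 or 3 (the digits allowed by both its 7 across and its 20 down). If R1C1 = 3: then R1C2 would have to be in {4} for the 7 across but in {2,3,5,6} for the 32 down — contradiction. So R1C1 = 1.
R1C2 = 7 − 1 = 6 completes the 7 across.
R4C1 = 20 − 17 = 3 completes the 20 down.
R4C2 = 5 − 3 = 2 completes the 5 across.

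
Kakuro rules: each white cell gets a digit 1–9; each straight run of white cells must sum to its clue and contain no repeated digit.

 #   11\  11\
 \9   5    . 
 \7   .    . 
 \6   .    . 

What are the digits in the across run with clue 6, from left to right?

R1C2 = 9 − 5 = 4 completes the 9 across.
Nothing is forced directly, so branch on R2C1, whose candidates are 2 or 4. If R2C1 = 4: then R2C2 would have to be in {3} for the 7 across but in {1,2,5,6} for the 11 down — contradiction. So R2C1 = 2.
R2C2 = 7 − 2 = 5 completes the 7 across.
R3C1 = 11 − 7 = 4 completes the 11 down.
R3C2 = 6 − 4 = 2 completes the 6 across.

4 2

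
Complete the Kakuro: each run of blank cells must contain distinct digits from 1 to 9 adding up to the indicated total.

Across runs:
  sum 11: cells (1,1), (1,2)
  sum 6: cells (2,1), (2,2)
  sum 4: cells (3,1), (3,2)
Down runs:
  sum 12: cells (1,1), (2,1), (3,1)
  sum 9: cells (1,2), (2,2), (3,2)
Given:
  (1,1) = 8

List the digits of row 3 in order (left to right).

3 1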